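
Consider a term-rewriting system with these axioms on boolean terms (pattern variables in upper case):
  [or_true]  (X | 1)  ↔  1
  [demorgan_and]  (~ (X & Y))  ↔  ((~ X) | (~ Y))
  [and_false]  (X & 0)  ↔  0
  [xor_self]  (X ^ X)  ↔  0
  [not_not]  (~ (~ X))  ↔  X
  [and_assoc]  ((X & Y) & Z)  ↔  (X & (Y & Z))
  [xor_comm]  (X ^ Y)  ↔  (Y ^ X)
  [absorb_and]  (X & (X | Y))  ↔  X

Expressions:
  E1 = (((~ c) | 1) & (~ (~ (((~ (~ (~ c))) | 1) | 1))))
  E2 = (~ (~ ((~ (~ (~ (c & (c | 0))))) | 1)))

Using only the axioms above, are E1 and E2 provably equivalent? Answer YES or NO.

1. [not_not →] (~ (~ c))  →  c;  E1 = (((~ c) | 1) & (~ (~ (((~ c) | 1) | 1))))
2. [not_not →] (~ (~ (((~ c) | 1) | 1)))  →  (((~ c) | 1) | 1);  E1 = (((~ c) | 1) & (((~ c) | 1) | 1))
3. [absorb_and →] (((~ c) | 1) & (((~ c) | 1) | 1))  →  ((~ c) | 1)
4. [absorb_and ←] c  →  (c & (c | 0));  E1 = ((~ (c & (c | 0))) | 1)
5. [not_not ←] (~ (c & (c | 0)))  →  (~ (~ (~ (c & (c | 0)))));  E1 = ((~ (~ (~ (c & (c | 0))))) | 1)
6. [not_not ←] ((~ (~ (~ (c & (c | 0))))) | 1)  →  (~ (~ ((~ (~ (~ (c & (c | 0))))) | 1)));  this is E2

YES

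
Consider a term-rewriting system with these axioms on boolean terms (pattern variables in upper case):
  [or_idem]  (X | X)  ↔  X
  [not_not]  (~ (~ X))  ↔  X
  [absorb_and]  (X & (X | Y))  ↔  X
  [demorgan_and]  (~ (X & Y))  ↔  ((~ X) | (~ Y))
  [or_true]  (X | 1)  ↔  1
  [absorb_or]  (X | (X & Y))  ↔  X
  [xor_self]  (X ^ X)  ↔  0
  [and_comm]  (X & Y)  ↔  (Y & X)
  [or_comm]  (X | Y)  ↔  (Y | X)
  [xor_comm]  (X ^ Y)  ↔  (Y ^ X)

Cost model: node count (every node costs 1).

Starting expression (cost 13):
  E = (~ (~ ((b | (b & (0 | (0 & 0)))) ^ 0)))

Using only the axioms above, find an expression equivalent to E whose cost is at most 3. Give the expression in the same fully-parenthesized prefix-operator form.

1. [not_not →] (~ (~ ((b | (b & (0 | (0 & 0)))) ^ 0)))  →  ((b | (b & (0 | (0 & 0)))) ^ 0)
2. [absorb_or →] (0 | (0 & 0))  →  0;  E = ((b | (b & 0)) ^ 0)
3. [absorb_or →] (b | (b & 0))  →  b;  cost 3 ≤ 3, done

(b ^ 0)   [cost 3]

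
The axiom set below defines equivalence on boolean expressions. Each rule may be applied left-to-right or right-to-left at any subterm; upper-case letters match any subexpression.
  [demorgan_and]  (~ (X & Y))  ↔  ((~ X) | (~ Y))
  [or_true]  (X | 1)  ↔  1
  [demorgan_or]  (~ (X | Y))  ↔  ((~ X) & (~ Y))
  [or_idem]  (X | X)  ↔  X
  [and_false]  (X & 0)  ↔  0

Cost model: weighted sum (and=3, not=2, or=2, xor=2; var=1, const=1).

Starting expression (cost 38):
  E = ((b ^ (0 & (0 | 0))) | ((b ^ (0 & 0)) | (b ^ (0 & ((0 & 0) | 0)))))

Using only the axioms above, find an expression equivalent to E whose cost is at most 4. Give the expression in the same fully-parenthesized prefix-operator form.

step 1: and_false (→) rewrites (0 & 0) into 0, now ((b ^ (0 & (0 | 0))) | ((b ^ (0 & 0)) | (b ^ (0 & (0 | 0)))))
step 2: or_idem (→) rewrites (0 | 0) into 0, now ((b ^ (0 & 0)) | ((b ^ (0 & 0)) | (b ^ (0 & (0 | 0)))))
step 3: or_idem (→) rewrites (0 | 0) into 0, now ((b ^ (0 & 0)) | ((b ^ (0 & 0)) | (b ^ (0 & 0))))
step 4: or_idem (→) rewrites ((b ^ (0 & 0)) | (b ^ (0 & 0))) into (b ^ (0 & 0)), now ((b ^ (0 & 0)) | (b ^ (0 & 0)))
step 5: or_idem (→) rewrites ((b ^ (0 & 0)) | (b ^ (0 & 0))) into (b ^ (0 & 0))
step 6: and_false (→) rewrites (0 & 0) into 0, reaching cost 4 (bound 4)

(b ^ 0)   [cost 4]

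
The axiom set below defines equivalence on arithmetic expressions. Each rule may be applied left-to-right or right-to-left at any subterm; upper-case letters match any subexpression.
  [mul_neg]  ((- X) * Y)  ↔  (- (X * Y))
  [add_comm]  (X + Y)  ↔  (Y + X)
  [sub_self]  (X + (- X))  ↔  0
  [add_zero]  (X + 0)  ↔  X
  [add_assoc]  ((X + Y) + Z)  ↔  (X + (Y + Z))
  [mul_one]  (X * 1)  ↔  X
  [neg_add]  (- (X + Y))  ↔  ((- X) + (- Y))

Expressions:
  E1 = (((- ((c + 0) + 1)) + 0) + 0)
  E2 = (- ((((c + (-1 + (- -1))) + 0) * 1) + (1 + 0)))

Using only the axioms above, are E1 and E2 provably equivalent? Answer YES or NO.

YES

1. [add_zero →] ((- ((c + 0) + 1)) + 0)  →  (- ((c + 0) + 1));  E1 = ((- ((c + 0) + 1)) + 0)
2. [add_zero →] ((- ((c + 0) + 1)) + 0)  →  (- ((c + 0) + 1))
3. [mul_one ←] (c + 0)  →  ((c + 0) * 1);  E1 = (- (((c + 0) * 1) + 1))
4. [add_zero ←] 1  →  (1 + 0);  E1 = (- (((c + 0) * 1) + (1 + 0)))
5. [add_zero ←] (c + 0)  →  ((c + 0) + 0);  E1 = (- ((((c + 0) + 0) * 1) + (1 + 0)))
6. [sub_self ←] 0  →  (-1 + (- -1));  this is E2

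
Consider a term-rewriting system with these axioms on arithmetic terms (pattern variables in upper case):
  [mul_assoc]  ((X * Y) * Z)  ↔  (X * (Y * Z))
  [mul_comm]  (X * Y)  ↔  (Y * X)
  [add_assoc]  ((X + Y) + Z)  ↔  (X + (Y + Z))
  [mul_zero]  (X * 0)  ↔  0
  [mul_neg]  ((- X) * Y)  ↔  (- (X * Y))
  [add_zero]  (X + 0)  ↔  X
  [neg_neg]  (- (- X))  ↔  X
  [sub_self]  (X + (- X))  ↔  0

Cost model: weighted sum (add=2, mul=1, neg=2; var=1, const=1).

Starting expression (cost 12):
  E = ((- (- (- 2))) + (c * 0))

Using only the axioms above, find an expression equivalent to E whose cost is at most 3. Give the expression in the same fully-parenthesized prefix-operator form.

(- 2)   [cost 3]

(1) (c * 0)  =[mul_zero →]=  0    ⊢ ((- (- (- 2))) + 0)
(2) (- (- 2))  =[neg_neg →]=  2    ⊢ ((- 2) + 0)
(3) ((- 2) + 0)  =[add_zero →]=  (- 2)    ⊢ cost 3, within 3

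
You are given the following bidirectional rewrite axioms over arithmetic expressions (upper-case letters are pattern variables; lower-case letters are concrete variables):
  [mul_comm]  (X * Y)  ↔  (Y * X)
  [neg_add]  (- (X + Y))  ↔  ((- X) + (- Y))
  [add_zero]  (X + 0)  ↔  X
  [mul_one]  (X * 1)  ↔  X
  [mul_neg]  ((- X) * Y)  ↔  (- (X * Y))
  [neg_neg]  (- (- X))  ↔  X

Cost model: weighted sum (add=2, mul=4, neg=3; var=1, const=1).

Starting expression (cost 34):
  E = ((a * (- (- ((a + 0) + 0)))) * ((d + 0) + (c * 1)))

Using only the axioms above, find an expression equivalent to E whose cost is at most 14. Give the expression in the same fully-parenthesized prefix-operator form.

((a * a) * (d + c))   [cost 14]

1. [add_zero →] ((a + 0) + 0)  →  (a + 0);  E = ((a * (- (- (a + 0)))) * ((d + 0) + (c * 1)))
2. [mul_one →] (c * 1)  →  c;  E = ((a * (- (- (a + 0)))) * ((d + 0) + c))
3. [add_zero →] (a + 0)  →  a;  E = ((a * (- (- a))) * ((d + 0) + c))
4. [neg_neg →] (- (- a))  →  a;  E = ((a * a) * ((d + 0) + c))
5. [add_zero →] (d + 0)  →  d;  cost 14 ≤ 14, done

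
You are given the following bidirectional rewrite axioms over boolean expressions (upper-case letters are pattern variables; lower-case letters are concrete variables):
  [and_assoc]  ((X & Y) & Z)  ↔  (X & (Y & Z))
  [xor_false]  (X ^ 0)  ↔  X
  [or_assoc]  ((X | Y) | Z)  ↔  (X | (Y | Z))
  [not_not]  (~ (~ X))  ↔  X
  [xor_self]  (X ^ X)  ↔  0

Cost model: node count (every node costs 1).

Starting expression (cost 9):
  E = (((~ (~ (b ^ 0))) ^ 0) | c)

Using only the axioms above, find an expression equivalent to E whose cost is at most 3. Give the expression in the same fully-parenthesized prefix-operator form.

step 1: xor_false (→) rewrites ((~ (~ (b ^ 0))) ^ 0) into (~ (~ (b ^ 0))), now ((~ (~ (b ^ 0))) | c)
step 2: not_not (→) rewrites (~ (~ (b ^ 0))) into (b ^ 0), now ((b ^ 0) | c)
step 3: xor_false (→) rewrites (b ^ 0) into b, reaching cost 3 (bound 3)

(b | c)   [cost 3]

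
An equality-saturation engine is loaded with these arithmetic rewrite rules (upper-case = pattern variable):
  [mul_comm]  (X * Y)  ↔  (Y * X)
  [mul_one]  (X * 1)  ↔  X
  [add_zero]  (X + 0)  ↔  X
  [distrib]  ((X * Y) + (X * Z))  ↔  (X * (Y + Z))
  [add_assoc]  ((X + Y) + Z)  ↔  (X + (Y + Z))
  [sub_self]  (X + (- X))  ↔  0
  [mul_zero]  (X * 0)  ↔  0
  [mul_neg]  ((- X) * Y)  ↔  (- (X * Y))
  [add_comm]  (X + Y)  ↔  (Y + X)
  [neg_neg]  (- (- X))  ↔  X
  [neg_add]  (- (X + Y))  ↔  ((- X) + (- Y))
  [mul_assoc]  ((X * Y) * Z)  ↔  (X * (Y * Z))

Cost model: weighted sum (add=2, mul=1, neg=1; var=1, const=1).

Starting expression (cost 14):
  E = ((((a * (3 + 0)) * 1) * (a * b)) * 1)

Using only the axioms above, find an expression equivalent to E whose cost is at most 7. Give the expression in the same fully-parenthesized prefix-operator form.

(1) (3 + 0)  =[add_zero →]=  3    ⊢ ((((a * 3) * 1) * (a * b)) * 1)
(2) ((a * 3) * 1)  =[mul_one →]=  (a * 3)    ⊢ (((a * 3) * (a * b)) * 1)
(3) (((a * 3) * (a * b)) * 1)  =[mul_one →]=  ((a * 3) * (a * b))    ⊢ cost 7, within 7

((a * 3) * (a * b))   [cost 7]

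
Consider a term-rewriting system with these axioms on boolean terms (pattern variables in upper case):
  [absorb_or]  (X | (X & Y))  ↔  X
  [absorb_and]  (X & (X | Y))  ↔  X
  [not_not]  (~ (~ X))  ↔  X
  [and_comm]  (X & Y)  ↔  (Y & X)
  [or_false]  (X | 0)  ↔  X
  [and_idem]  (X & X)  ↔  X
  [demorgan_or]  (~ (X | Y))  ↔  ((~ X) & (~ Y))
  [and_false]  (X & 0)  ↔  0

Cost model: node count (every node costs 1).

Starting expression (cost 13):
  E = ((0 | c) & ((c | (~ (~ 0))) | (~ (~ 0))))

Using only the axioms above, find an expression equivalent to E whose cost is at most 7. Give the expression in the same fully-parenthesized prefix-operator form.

step 1: not_not (→) rewrites (~ (~ 0)) into 0, now ((0 | c) & ((c | (~ (~ 0))) | 0))
step 2: not_not (→) rewrites (~ (~ 0)) into 0, now ((0 | c) & ((c | 0) | 0))
step 3: or_false (→) rewrites (c | 0) into c, reaching cost 7 (bound 7)

((0 | c) & (c | 0))   [cost 7]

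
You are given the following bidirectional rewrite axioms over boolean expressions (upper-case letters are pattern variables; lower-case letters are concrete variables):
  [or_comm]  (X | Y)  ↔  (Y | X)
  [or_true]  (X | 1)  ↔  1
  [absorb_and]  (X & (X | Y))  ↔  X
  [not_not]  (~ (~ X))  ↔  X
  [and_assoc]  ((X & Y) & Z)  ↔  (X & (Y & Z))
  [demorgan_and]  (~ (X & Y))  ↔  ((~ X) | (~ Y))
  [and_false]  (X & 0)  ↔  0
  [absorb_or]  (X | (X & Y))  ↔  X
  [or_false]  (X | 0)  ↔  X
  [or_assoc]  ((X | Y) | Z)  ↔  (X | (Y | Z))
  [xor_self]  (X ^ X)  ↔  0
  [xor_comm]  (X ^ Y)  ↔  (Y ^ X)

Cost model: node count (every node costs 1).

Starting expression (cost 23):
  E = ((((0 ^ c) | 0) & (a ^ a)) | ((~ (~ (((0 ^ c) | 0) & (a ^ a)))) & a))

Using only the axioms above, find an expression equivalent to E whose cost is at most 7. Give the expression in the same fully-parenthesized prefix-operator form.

step 1: not_not (→) rewrites (~ (~ (((0 ^ c) | 0) & (a ^ a)))) into (((0 ^ c) | 0) & (a ^ a)), now ((((0 ^ c) | 0) & (a ^ a)) | ((((0 ^ c) | 0) & (a ^ a)) & a))
step 2: absorb_or (→) rewrites ((((0 ^ c) | 0) & (a ^ a)) | ((((0 ^ c) | 0) & (a ^ a)) & a)) into (((0 ^ c) | 0) & (a ^ a))
step 3: or_false (→) rewrites ((0 ^ c) | 0) into (0 ^ c), reaching cost 7 (bound 7)

((0 ^ c) & (a ^ a))   [cost 7]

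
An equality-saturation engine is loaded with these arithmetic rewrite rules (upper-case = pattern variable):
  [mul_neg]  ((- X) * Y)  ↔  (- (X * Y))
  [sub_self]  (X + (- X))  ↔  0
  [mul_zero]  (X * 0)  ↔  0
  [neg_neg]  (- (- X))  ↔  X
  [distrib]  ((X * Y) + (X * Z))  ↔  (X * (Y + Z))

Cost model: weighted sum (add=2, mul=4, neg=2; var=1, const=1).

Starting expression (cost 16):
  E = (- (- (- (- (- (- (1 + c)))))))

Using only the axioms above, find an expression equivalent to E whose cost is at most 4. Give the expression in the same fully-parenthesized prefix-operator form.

(1 + c)   [cost 4]

1. [neg_neg →] (- (- (- (- (- (1 + c))))))  →  (- (- (- (1 + c))));  E = (- (- (- (- (1 + c)))))
2. [neg_neg →] (- (- (- (1 + c))))  →  (- (1 + c));  E = (- (- (1 + c)))
3. [neg_neg →] (- (- (1 + c)))  →  (1 + c);  cost 4 ≤ 4, done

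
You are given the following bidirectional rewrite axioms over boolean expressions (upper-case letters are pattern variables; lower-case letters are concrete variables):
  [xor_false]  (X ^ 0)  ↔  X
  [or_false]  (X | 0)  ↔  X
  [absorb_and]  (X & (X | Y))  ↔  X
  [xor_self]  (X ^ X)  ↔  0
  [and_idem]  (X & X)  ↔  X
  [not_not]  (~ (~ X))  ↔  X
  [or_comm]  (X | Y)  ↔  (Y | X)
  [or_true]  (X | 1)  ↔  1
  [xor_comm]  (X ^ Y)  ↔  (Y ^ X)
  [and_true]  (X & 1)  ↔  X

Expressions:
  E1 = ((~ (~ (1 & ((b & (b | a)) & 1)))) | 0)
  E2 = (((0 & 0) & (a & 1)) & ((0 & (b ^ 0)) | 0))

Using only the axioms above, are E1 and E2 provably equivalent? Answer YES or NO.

The axioms are sound identities: if E1 ↔* E2 then E1 and E2 evaluate identically under any assignment.
Under a=0, b=1: E1 evaluates to 1, E2 to 0. Distinct ⇒ no rewrite sequence connects them.

NO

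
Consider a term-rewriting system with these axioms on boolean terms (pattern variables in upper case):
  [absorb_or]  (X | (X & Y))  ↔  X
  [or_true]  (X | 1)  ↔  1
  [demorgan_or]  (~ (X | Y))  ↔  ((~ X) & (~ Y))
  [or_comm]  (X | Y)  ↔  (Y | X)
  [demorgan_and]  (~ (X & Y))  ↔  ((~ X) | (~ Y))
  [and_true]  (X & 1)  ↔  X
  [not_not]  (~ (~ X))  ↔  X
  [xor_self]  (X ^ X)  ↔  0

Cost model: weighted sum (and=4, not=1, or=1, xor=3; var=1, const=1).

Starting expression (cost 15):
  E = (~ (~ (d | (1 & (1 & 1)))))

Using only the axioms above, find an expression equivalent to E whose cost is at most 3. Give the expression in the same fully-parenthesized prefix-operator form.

(d | 1)   [cost 3]

(1) (~ (~ (d | (1 & (1 & 1)))))  =[not_not →]=  (d | (1 & (1 & 1)))
(2) (1 & 1)  =[and_true →]=  1    ⊢ (d | (1 & 1))
(3) (1 & 1)  =[and_true →]=  1    ⊢ cost 3, within 3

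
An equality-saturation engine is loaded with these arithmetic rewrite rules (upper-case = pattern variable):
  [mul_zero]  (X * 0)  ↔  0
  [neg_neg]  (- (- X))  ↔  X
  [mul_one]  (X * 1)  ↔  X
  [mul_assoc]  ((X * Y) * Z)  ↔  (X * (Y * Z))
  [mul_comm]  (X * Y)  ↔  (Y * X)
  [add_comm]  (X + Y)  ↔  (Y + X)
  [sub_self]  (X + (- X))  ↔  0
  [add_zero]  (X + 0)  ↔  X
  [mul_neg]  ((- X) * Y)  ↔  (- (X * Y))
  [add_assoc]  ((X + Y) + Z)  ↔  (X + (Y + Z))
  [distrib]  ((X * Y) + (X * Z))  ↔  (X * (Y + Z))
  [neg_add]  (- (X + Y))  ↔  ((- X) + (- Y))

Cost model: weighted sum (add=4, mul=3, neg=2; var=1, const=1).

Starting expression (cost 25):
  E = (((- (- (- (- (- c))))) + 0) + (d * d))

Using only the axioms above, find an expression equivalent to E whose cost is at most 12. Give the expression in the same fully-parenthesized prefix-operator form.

((- c) + (d * d))   [cost 12]

step 1: neg_neg (→) rewrites (- (- c)) into c, now (((- (- (- c))) + 0) + (d * d))
step 2: neg_neg (→) rewrites (- (- c)) into c, now (((- c) + 0) + (d * d))
step 3: add_zero (→) rewrites ((- c) + 0) into (- c), reaching cost 12 (bound 12)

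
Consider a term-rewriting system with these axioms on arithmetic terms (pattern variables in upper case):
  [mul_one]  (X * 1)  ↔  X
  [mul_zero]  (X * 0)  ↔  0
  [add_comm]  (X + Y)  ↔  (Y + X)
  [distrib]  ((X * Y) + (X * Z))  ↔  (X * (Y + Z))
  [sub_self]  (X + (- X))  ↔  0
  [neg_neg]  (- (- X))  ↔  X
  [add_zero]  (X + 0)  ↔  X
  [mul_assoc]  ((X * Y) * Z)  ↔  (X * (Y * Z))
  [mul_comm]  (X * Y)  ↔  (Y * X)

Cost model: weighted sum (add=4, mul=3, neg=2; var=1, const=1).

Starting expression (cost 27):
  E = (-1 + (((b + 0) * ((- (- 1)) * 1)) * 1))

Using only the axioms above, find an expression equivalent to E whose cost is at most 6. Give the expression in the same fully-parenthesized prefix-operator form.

(-1 + b)   [cost 6]

1. [mul_one →] ((- (- 1)) * 1)  →  (- (- 1));  E = (-1 + (((b + 0) * (- (- 1))) * 1))
2. [neg_neg →] (- (- 1))  →  1;  E = (-1 + (((b + 0) * 1) * 1))
3. [mul_one →] ((b + 0) * 1)  →  (b + 0);  E = (-1 + ((b + 0) * 1))
4. [mul_one →] ((b + 0) * 1)  →  (b + 0);  E = (-1 + (b + 0))
5. [add_zero →] (b + 0)  →  b;  cost 6 ≤ 6, done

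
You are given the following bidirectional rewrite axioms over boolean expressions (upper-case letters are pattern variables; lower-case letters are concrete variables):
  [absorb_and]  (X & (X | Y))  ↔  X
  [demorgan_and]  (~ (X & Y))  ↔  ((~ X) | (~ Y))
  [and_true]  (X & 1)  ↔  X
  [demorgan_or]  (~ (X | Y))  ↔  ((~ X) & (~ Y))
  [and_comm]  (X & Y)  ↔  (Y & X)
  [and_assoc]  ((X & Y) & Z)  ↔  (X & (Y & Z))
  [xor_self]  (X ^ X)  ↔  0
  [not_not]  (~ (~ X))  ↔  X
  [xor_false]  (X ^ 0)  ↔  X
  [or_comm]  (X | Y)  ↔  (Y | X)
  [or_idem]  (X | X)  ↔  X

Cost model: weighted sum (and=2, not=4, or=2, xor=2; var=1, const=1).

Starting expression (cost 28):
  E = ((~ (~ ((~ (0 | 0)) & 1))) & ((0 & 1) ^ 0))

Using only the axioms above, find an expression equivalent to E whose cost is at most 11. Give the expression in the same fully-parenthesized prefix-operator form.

(1) (~ (~ ((~ (0 | 0)) & 1)))  =[not_not →]=  ((~ (0 | 0)) & 1)    ⊢ (((~ (0 | 0)) & 1) & ((0 & 1) ^ 0))
(2) ((0 & 1) ^ 0)  =[xor_false →]=  (0 & 1)    ⊢ (((~ (0 | 0)) & 1) & (0 & 1))
(3) ((~ (0 | 0)) & 1)  =[and_true →]=  (~ (0 | 0))    ⊢ ((~ (0 | 0)) & (0 & 1))
(4) (0 | 0)  =[or_idem →]=  0    ⊢ cost 11, within 11

((~ 0) & (0 & 1))   [cost 11]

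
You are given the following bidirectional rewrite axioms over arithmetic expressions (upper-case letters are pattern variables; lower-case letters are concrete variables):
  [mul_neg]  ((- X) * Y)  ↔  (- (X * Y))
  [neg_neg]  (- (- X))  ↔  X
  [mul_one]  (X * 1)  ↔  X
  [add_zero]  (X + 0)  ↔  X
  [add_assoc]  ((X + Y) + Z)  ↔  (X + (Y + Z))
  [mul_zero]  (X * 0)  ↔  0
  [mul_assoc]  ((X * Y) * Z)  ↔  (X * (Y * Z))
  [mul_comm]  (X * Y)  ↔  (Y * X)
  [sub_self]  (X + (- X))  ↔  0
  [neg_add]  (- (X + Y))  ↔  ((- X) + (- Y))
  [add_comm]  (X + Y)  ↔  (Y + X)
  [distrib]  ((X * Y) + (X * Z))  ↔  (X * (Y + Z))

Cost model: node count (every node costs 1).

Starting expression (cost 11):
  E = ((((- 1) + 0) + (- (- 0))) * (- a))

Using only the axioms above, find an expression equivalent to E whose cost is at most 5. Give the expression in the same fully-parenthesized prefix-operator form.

((- 1) * (- a))   [cost 5]

(1) (- (- 0))  =[neg_neg →]=  0    ⊢ ((((- 1) + 0) + 0) * (- a))
(2) ((- 1) + 0)  =[add_zero →]=  (- 1)    ⊢ (((- 1) + 0) * (- a))
(3) ((- 1) + 0)  =[add_zero →]=  (- 1)    ⊢ cost 5, within 5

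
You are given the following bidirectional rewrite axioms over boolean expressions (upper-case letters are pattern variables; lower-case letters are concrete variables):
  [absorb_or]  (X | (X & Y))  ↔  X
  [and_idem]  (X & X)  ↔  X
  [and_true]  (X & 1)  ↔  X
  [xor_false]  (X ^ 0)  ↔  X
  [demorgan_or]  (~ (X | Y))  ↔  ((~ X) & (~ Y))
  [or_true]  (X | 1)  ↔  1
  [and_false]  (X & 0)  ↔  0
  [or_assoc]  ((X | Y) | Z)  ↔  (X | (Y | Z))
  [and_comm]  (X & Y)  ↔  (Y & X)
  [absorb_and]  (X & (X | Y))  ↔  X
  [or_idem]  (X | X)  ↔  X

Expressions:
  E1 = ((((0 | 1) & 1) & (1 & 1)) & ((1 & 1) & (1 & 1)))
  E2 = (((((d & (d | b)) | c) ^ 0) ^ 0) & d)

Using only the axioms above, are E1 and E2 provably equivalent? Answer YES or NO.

NO

The axioms are sound identities: if E1 ↔* E2 then E1 and E2 evaluate identically under any assignment.
Under b=0, c=0, d=0: E1 evaluates to 1, E2 to 0. Distinct ⇒ no rewrite sequence connects them.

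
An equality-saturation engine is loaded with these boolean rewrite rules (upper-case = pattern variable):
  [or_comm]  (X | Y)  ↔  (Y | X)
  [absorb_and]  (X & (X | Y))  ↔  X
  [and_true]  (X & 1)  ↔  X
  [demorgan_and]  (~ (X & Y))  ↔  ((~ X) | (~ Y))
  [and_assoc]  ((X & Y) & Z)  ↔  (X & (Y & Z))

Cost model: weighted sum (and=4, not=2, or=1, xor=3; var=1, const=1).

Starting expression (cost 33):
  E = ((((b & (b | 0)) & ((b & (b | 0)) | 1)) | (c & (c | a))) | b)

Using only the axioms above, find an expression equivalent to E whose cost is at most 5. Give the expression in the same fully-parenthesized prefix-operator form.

1. [absorb_and →] ((b & (b | 0)) & ((b & (b | 0)) | 1))  →  (b & (b | 0));  E = (((b & (b | 0)) | (c & (c | a))) | b)
2. [absorb_and →] (b & (b | 0))  →  b;  E = ((b | (c & (c | a))) | b)
3. [absorb_and →] (c & (c | a))  →  c;  cost 5 ≤ 5, done

((b | c) | b)   [cost 5]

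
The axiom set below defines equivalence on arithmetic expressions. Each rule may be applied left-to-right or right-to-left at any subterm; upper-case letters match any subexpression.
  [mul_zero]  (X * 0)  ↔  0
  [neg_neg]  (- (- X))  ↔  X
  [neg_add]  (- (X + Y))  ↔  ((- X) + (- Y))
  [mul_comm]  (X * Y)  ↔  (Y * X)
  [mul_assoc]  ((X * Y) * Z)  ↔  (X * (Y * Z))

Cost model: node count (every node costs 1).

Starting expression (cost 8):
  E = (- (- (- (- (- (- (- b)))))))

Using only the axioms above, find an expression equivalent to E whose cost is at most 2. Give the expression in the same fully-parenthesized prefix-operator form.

step 1: neg_neg (→) rewrites (- (- (- (- (- (- (- b))))))) into (- (- (- (- (- b)))))
step 2: neg_neg (→) rewrites (- (- (- (- (- b))))) into (- (- (- b)))
step 3: neg_neg (→) rewrites (- (- b)) into b, reaching cost 2 (bound 2)

(- b)   [cost 2]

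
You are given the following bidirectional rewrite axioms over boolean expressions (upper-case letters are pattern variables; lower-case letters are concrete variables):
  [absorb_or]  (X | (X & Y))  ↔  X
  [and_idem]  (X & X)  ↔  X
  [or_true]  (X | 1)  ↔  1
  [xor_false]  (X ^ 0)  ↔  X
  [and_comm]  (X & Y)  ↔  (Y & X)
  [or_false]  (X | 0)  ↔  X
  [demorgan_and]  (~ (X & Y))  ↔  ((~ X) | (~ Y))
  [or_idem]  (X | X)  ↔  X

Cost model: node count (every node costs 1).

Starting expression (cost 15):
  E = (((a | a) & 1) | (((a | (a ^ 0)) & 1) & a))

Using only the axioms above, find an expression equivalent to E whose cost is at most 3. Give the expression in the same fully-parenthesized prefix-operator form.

(a & 1)   [cost 3]

1. [xor_false →] (a ^ 0)  →  a;  E = (((a | a) & 1) | (((a | a) & 1) & a))
2. [absorb_or →] (((a | a) & 1) | (((a | a) & 1) & a))  →  ((a | a) & 1)
3. [or_idem →] (a | a)  →  a;  cost 3 ≤ 3, done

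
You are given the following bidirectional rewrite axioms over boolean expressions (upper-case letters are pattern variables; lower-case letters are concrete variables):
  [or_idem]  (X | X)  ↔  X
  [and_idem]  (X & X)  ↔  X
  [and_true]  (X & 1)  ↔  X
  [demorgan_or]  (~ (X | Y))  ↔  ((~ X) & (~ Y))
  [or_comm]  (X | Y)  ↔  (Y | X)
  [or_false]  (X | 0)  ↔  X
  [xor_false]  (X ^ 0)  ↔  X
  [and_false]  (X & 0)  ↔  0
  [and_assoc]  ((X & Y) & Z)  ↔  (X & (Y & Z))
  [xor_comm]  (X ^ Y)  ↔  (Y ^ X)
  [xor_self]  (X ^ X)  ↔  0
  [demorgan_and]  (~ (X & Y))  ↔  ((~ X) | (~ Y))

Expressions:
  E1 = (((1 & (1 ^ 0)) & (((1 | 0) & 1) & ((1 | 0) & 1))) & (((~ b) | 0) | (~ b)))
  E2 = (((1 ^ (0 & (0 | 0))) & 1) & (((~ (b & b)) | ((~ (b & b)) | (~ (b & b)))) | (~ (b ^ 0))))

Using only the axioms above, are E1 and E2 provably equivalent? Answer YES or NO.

YES

(1) (((1 | 0) & 1) & ((1 | 0) & 1))  =[and_idem →]=  ((1 | 0) & 1)    ⊢ (((1 & (1 ^ 0)) & ((1 | 0) & 1)) & (((~ b) | 0) | (~ b)))
(2) (1 ^ 0)  =[xor_false →]=  1    ⊢ (((1 & 1) & ((1 | 0) & 1)) & (((~ b) | 0) | (~ b)))
(3) (1 | 0)  =[or_false →]=  1    ⊢ (((1 & 1) & (1 & 1)) & (((~ b) | 0) | (~ b)))
(4) ((~ b) | 0)  =[or_false →]=  (~ b)    ⊢ (((1 & 1) & (1 & 1)) & ((~ b) | (~ b)))
(5) ((~ b) | (~ b))  =[or_idem →]=  (~ b)    ⊢ (((1 & 1) & (1 & 1)) & (~ b))
(6) ((1 & 1) & (1 & 1))  =[and_idem →]=  (1 & 1)    ⊢ ((1 & 1) & (~ b))
(7) 1  =[xor_false ←]=  (1 ^ 0)    ⊢ (((1 ^ 0) & 1) & (~ b))
(8) (~ b)  =[or_idem ←]=  ((~ b) | (~ b))    ⊢ (((1 ^ 0) & 1) & ((~ b) | (~ b)))
(9) b  =[and_idem ←]=  (b & b)    ⊢ (((1 ^ 0) & 1) & ((~ (b & b)) | (~ b)))
(10) b  =[xor_false ←]=  (b ^ 0)    ⊢ (((1 ^ 0) & 1) & ((~ (b & b)) | (~ (b ^ 0))))
(11) 0  =[and_idem ←]=  (0 & 0)    ⊢ (((1 ^ (0 & 0)) & 1) & ((~ (b & b)) | (~ (b ^ 0))))
(12) 0  =[or_false ←]=  (0 | 0)    ⊢ (((1 ^ (0 & (0 | 0))) & 1) & ((~ (b & b)) | (~ (b ^ 0))))
(13) (~ (b & b))  =[or_idem ←]=  ((~ (b & b)) | (~ (b & b)))    ⊢ (((1 ^ (0 & (0 | 0))) & 1) & (((~ (b & b)) | (~ (b & b))) | (~ (b ^ 0))))
(14) (~ (b & b))  =[or_idem ←]=  ((~ (b & b)) | (~ (b & b)))    ⊢ E2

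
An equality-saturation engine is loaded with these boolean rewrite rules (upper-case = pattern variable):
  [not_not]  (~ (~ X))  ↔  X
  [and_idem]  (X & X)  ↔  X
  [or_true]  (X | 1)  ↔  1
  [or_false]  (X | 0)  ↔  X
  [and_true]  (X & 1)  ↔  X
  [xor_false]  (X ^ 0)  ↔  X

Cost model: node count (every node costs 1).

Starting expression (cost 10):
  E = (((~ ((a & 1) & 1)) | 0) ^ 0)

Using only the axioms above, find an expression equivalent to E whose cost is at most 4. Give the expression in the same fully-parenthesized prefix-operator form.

1. [or_false →] ((~ ((a & 1) & 1)) | 0)  →  (~ ((a & 1) & 1));  E = ((~ ((a & 1) & 1)) ^ 0)
2. [xor_false →] ((~ ((a & 1) & 1)) ^ 0)  →  (~ ((a & 1) & 1))
3. [and_true →] ((a & 1) & 1)  →  (a & 1);  cost 4 ≤ 4, done

(~ (a & 1))   [cost 4]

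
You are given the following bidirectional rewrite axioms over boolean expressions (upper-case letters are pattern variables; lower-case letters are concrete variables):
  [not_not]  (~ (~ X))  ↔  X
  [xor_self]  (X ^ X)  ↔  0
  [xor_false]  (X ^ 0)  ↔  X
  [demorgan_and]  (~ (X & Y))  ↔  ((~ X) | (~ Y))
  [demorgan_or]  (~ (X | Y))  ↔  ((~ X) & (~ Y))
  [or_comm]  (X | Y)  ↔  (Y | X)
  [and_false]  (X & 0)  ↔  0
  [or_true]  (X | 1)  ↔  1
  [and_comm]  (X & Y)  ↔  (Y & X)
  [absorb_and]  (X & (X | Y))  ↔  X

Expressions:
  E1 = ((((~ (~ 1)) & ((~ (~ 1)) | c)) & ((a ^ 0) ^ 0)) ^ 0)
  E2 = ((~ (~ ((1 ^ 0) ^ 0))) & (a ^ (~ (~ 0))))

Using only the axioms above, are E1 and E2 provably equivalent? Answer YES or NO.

(1) ((~ (~ 1)) & ((~ (~ 1)) | c))  =[absorb_and →]=  (~ (~ 1))    ⊢ (((~ (~ 1)) & ((a ^ 0) ^ 0)) ^ 0)
(2) (a ^ 0)  =[xor_false →]=  a    ⊢ (((~ (~ 1)) & (a ^ 0)) ^ 0)
(3) (~ (~ 1))  =[not_not →]=  1    ⊢ ((1 & (a ^ 0)) ^ 0)
(4) ((1 & (a ^ 0)) ^ 0)  =[xor_false →]=  (1 & (a ^ 0))
(5) (a ^ 0)  =[xor_false →]=  a    ⊢ (1 & a)
(6) 1  =[xor_false ←]=  (1 ^ 0)    ⊢ ((1 ^ 0) & a)
(7) a  =[xor_false ←]=  (a ^ 0)    ⊢ ((1 ^ 0) & (a ^ 0))
(8) 0  =[not_not ←]=  (~ (~ 0))    ⊢ ((1 ^ 0) & (a ^ (~ (~ 0))))
(9) (1 ^ 0)  =[xor_false ←]=  ((1 ^ 0) ^ 0)    ⊢ (((1 ^ 0) ^ 0) & (a ^ (~ (~ 0))))
(10) ((1 ^ 0) ^ 0)  =[not_not ←]=  (~ (~ ((1 ^ 0) ^ 0)))    ⊢ E2

YES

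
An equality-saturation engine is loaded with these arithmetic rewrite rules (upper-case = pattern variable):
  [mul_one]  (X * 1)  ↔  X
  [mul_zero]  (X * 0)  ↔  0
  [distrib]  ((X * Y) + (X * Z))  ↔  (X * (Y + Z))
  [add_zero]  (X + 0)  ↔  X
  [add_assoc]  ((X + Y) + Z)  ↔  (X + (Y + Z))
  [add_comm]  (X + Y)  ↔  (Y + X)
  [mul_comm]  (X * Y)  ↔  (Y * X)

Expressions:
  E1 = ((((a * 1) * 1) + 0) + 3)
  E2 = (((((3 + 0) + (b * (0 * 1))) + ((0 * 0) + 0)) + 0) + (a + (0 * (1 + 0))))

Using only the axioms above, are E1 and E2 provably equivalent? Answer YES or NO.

YES

1. [mul_one →] (a * 1)  →  a;  E1 = (((a * 1) + 0) + 3)
2. [mul_one →] (a * 1)  →  a;  E1 = ((a + 0) + 3)
3. [mul_one ←] 0  →  (0 * 1);  E1 = ((a + (0 * 1)) + 3)
4. [add_zero ←] 3  →  (3 + 0);  E1 = ((a + (0 * 1)) + (3 + 0))
5. [add_zero ←] 3  →  (3 + 0);  E1 = ((a + (0 * 1)) + ((3 + 0) + 0))
6. [add_comm →] ((a + (0 * 1)) + ((3 + 0) + 0))  →  (((3 + 0) + 0) + (a + (0 * 1)))
7. [add_zero ←] 1  →  (1 + 0);  E1 = (((3 + 0) + 0) + (a + (0 * (1 + 0))))
8. [add_zero ←] 0  →  (0 + 0);  E1 = (((3 + (0 + 0)) + 0) + (a + (0 * (1 + 0))))
9. [add_zero ←] 3  →  (3 + 0);  E1 = ((((3 + 0) + (0 + 0)) + 0) + (a + (0 * (1 + 0))))
10. [mul_zero ←] 0  →  (0 * 0);  E1 = ((((3 + 0) + ((0 * 0) + 0)) + 0) + (a + (0 * (1 + 0))))
11. [mul_zero ←] 0  →  (b * 0);  E1 = ((((3 + (b * 0)) + ((0 * 0) + 0)) + 0) + (a + (0 * (1 + 0))))
12. [add_zero ←] 3  →  (3 + 0);  E1 = (((((3 + 0) + (b * 0)) + ((0 * 0) + 0)) + 0) + (a + (0 * (1 + 0))))
13. [mul_one ←] 0  →  (0 * 1);  this is E2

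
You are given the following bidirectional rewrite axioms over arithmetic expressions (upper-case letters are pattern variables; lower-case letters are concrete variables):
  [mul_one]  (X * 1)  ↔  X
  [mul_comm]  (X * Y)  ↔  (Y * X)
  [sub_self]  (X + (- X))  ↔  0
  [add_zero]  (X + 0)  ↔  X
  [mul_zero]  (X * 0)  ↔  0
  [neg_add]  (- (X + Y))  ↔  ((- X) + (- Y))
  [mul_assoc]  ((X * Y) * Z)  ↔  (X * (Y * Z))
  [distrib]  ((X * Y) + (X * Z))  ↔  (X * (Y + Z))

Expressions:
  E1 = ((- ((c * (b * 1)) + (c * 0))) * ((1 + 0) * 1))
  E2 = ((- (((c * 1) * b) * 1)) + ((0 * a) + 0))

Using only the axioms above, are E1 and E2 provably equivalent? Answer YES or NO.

(1) (b * 1)  =[mul_one →]=  b    ⊢ ((- ((c * b) + (c * 0))) * ((1 + 0) * 1))
(2) (c * 0)  =[mul_zero →]=  0    ⊢ ((- ((c * b) + 0)) * ((1 + 0) * 1))
(3) ((1 + 0) * 1)  =[mul_one →]=  (1 + 0)    ⊢ ((- ((c * b) + 0)) * (1 + 0))
(4) (1 + 0)  =[add_zero →]=  1    ⊢ ((- ((c * b) + 0)) * 1)
(5) ((c * b) + 0)  =[add_zero →]=  (c * b)    ⊢ ((- (c * b)) * 1)
(6) ((- (c * b)) * 1)  =[mul_one →]=  (- (c * b))
(7) c  =[mul_one ←]=  (c * 1)    ⊢ (- ((c * 1) * b))
(8) (- ((c * 1) * b))  =[add_zero ←]=  ((- ((c * 1) * b)) + 0)
(9) 0  =[add_zero ←]=  (0 + 0)    ⊢ ((- ((c * 1) * b)) + (0 + 0))
(10) 0  =[mul_zero ←]=  (a * 0)    ⊢ ((- ((c * 1) * b)) + ((a * 0) + 0))
(11) (a * 0)  =[mul_comm →]=  (0 * a)    ⊢ ((- ((c * 1) * b)) + ((0 * a) + 0))
(12) ((c * 1) * b)  =[mul_one ←]=  (((c * 1) * b) * 1)    ⊢ E2

YES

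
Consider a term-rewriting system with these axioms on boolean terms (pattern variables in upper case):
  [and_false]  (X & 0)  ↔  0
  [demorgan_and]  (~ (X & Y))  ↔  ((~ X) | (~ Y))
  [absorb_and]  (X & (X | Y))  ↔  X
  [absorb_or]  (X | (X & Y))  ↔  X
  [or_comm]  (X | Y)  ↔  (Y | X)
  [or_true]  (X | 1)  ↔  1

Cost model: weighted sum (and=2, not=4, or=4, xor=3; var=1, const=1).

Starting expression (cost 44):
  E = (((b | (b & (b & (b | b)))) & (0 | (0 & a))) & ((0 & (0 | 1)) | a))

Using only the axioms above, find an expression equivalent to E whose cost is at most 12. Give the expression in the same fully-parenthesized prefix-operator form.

1. [absorb_and →] (b & (b | b))  →  b;  E = (((b | (b & b)) & (0 | (0 & a))) & ((0 & (0 | 1)) | a))
2. [absorb_or →] (b | (b & b))  →  b;  E = ((b & (0 | (0 & a))) & ((0 & (0 | 1)) | a))
3. [absorb_or →] (0 | (0 & a))  →  0;  E = ((b & 0) & ((0 & (0 | 1)) | a))
4. [absorb_and →] (0 & (0 | 1))  →  0;  cost 12 ≤ 12, done

((b & 0) & (0 | a))   [cost 12]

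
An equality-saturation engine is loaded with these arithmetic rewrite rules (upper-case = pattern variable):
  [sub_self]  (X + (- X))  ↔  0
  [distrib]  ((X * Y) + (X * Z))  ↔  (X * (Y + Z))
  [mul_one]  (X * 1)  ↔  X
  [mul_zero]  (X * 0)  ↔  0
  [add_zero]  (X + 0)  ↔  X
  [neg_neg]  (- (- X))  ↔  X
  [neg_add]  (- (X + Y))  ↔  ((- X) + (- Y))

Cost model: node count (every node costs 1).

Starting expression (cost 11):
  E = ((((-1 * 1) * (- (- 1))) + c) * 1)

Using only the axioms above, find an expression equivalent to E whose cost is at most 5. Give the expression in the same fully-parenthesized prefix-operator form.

1. [neg_neg →] (- (- 1))  →  1;  E = ((((-1 * 1) * 1) + c) * 1)
2. [mul_one →] ((-1 * 1) * 1)  →  (-1 * 1);  E = (((-1 * 1) + c) * 1)
3. [mul_one →] (((-1 * 1) + c) * 1)  →  ((-1 * 1) + c);  cost 5 ≤ 5, done

((-1 * 1) + c)   [cost 5]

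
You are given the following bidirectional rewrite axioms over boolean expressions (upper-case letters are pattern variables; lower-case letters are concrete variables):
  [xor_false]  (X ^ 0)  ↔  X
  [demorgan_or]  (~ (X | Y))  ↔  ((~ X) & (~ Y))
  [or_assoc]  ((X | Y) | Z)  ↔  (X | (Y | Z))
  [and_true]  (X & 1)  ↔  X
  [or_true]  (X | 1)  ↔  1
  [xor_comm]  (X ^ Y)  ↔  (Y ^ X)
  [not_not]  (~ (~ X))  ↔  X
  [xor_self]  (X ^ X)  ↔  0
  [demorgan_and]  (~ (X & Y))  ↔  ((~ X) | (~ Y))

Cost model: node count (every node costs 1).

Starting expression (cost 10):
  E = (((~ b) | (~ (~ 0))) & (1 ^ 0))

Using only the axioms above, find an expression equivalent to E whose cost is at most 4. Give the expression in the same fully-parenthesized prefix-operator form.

(1) (~ (~ 0))  =[not_not →]=  0    ⊢ (((~ b) | 0) & (1 ^ 0))
(2) (1 ^ 0)  =[xor_false →]=  1    ⊢ (((~ b) | 0) & 1)
(3) (((~ b) | 0) & 1)  =[and_true →]=  ((~ b) | 0)    ⊢ cost 4, within 4

((~ b) | 0)   [cost 4]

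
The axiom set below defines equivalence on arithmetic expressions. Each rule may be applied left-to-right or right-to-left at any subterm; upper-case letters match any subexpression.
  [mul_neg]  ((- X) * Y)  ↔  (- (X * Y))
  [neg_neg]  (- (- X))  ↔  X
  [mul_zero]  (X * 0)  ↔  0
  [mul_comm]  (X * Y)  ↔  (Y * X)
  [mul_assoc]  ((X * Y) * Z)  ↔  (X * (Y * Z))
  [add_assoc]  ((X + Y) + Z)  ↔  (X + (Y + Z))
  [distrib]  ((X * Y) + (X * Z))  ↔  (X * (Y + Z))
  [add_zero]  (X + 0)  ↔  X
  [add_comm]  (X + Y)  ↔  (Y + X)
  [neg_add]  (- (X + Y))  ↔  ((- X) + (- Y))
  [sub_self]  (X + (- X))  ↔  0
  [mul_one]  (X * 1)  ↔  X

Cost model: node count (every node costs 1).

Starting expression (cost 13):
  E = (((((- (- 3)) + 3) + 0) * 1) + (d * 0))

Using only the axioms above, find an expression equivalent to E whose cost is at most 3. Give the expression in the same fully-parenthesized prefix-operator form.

(3 + 3)   [cost 3]

(1) ((((- (- 3)) + 3) + 0) * 1)  =[mul_one →]=  (((- (- 3)) + 3) + 0)    ⊢ ((((- (- 3)) + 3) + 0) + (d * 0))
(2) (d * 0)  =[mul_zero →]=  0    ⊢ ((((- (- 3)) + 3) + 0) + 0)
(3) (((- (- 3)) + 3) + 0)  =[add_assoc →]=  ((- (- 3)) + (3 + 0))    ⊢ (((- (- 3)) + (3 + 0)) + 0)
(4) (3 + 0)  =[add_zero →]=  3    ⊢ (((- (- 3)) + 3) + 0)
(5) (- (- 3))  =[neg_neg →]=  3    ⊢ ((3 + 3) + 0)
(6) ((3 + 3) + 0)  =[add_zero →]=  (3 + 3)    ⊢ cost 3, within 3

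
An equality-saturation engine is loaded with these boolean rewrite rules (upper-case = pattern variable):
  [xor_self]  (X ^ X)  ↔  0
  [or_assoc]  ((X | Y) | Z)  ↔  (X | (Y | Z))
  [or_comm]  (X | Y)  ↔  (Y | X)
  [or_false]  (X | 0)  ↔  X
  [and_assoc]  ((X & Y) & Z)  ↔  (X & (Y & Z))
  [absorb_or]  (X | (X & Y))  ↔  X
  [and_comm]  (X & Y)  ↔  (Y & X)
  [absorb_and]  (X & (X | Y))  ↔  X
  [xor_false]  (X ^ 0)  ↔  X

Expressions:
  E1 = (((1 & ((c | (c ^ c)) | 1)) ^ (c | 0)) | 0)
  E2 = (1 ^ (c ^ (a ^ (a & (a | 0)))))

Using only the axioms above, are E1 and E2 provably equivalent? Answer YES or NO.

YES

(1) (c ^ c)  =[xor_self →]=  0    ⊢ (((1 & ((c | 0) | 1)) ^ (c | 0)) | 0)
(2) ((c | 0) | 1)  =[or_comm →]=  (1 | (c | 0))    ⊢ (((1 & (1 | (c | 0))) ^ (c | 0)) | 0)
(3) (c | 0)  =[or_false →]=  c    ⊢ (((1 & (1 | (c | 0))) ^ c) | 0)
(4) (c | 0)  =[or_false →]=  c    ⊢ (((1 & (1 | c)) ^ c) | 0)
(5) (((1 & (1 | c)) ^ c) | 0)  =[or_false →]=  ((1 & (1 | c)) ^ c)
(6) (1 & (1 | c))  =[absorb_and →]=  1    ⊢ (1 ^ c)
(7) c  =[xor_false ←]=  (c ^ 0)    ⊢ (1 ^ (c ^ 0))
(8) 0  =[xor_self ←]=  (a ^ a)    ⊢ (1 ^ (c ^ (a ^ a)))
(9) a  =[absorb_and ←]=  (a & (a | 0))    ⊢ E2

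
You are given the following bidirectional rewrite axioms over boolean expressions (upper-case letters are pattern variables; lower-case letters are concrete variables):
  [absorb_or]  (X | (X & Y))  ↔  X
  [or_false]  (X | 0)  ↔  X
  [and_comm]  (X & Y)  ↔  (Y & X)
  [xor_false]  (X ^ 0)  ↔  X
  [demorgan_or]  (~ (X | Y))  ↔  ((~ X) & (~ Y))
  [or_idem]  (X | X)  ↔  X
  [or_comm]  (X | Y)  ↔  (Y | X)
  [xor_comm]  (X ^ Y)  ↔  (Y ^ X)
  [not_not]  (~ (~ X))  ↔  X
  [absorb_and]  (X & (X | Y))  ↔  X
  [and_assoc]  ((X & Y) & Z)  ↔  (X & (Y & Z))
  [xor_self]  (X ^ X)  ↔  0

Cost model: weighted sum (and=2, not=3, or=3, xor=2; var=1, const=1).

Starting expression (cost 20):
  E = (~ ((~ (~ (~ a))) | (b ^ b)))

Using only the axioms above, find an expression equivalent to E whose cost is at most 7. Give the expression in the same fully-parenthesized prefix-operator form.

(~ (~ a))   [cost 7]

step 1: xor_self (→) rewrites (b ^ b) into 0, now (~ ((~ (~ (~ a))) | 0))
step 2: not_not (→) rewrites (~ (~ (~ a))) into (~ a), now (~ ((~ a) | 0))
step 3: or_false (→) rewrites ((~ a) | 0) into (~ a), reaching cost 7 (bound 7)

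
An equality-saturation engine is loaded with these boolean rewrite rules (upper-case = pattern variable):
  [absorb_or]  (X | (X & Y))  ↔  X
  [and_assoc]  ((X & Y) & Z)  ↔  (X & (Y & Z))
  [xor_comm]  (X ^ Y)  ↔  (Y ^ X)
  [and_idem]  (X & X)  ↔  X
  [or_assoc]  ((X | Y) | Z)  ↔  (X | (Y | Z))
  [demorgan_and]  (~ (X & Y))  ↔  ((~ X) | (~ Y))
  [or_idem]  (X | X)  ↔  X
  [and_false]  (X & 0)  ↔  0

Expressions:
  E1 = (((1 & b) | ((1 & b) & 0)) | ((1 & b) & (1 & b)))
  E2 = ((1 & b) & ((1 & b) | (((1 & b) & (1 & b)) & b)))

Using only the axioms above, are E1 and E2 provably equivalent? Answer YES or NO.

YES

1. [absorb_or →] ((1 & b) | ((1 & b) & 0))  →  (1 & b);  E1 = ((1 & b) | ((1 & b) & (1 & b)))
2. [and_idem →] ((1 & b) & (1 & b))  →  (1 & b);  E1 = ((1 & b) | (1 & b))
3. [or_idem →] ((1 & b) | (1 & b))  →  (1 & b)
4. [and_idem ←] (1 & b)  →  ((1 & b) & (1 & b))
5. [absorb_or ←] (1 & b)  →  ((1 & b) | ((1 & b) & b));  E1 = ((1 & b) & ((1 & b) | ((1 & b) & b)))
6. [and_idem ←] (1 & b)  →  ((1 & b) & (1 & b));  this is E2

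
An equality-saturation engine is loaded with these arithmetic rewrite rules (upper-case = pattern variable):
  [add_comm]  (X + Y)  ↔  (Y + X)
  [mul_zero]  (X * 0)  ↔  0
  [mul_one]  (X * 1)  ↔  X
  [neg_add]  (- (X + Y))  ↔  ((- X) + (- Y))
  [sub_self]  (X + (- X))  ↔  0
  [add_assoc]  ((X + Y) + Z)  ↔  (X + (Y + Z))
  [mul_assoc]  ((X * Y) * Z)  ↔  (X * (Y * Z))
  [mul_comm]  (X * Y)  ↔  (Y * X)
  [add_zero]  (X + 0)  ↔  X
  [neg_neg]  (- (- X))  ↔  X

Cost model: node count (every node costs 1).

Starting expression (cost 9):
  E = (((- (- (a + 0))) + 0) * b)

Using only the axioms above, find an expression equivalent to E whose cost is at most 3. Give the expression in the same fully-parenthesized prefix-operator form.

(1) ((- (- (a + 0))) + 0)  =[add_zero →]=  (- (- (a + 0)))    ⊢ ((- (- (a + 0))) * b)
(2) (a + 0)  =[add_zero →]=  a    ⊢ ((- (- a)) * b)
(3) (- (- a))  =[neg_neg →]=  a    ⊢ cost 3, within 3

(a * b)   [cost 3]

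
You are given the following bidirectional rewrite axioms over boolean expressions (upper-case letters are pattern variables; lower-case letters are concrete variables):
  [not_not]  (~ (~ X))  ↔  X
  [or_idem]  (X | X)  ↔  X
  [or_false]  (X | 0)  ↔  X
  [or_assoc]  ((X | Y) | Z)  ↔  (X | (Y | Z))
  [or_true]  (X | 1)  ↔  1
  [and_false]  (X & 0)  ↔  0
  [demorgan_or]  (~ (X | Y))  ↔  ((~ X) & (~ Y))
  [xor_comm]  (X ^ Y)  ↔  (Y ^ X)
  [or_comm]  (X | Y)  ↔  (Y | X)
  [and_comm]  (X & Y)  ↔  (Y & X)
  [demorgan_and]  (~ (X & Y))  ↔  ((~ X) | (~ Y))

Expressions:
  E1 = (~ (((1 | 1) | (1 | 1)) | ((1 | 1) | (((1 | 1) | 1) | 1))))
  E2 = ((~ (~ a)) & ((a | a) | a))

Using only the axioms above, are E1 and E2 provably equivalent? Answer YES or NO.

The axioms are sound identities: if E1 ↔* E2 then E1 and E2 evaluate identically under any assignment.
Under a=1: E1 evaluates to 0, E2 to 1. Distinct ⇒ no rewrite sequence connects them.

NO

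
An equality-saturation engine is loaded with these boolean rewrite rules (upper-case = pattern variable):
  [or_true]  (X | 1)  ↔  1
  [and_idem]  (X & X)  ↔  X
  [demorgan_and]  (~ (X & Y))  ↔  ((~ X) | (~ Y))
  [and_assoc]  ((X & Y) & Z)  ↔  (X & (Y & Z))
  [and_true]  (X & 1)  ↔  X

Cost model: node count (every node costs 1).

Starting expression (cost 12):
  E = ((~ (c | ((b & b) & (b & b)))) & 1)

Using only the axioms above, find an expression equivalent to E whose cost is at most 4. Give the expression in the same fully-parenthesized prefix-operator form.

step 1: and_idem (→) rewrites ((b & b) & (b & b)) into (b & b), now ((~ (c | (b & b))) & 1)
step 2: and_idem (→) rewrites (b & b) into b, now ((~ (c | b)) & 1)
step 3: and_true (→) rewrites ((~ (c | b)) & 1) into (~ (c | b)), reaching cost 4 (bound 4)

(~ (c | b))   [cost 4]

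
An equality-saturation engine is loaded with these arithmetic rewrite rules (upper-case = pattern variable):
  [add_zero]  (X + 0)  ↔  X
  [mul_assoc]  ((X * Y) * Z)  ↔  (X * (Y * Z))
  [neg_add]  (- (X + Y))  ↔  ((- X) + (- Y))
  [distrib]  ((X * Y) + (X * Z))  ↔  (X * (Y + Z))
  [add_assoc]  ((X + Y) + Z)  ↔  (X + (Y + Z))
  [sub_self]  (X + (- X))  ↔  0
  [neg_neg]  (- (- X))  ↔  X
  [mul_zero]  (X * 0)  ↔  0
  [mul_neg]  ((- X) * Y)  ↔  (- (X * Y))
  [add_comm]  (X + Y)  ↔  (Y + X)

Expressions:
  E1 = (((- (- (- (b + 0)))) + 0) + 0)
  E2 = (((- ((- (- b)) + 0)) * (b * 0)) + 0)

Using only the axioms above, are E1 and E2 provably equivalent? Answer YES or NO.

All listed rules preserve value, hence provable equivalence implies equal values everywhere; look for a separating assignment.
b=1 gives E1 ↦ -1, E2 ↦ 0; values differ ⇒ not provably equivalent.

NO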